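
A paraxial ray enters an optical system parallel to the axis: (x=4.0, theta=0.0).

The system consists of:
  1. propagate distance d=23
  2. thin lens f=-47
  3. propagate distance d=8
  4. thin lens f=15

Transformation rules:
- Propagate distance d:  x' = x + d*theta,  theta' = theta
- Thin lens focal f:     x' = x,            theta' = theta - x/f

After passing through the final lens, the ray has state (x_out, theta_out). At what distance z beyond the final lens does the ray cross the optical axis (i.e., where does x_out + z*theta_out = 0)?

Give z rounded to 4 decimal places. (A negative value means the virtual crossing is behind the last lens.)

Answer: 20.6250

Derivation:
Initial: x=4.0000 theta=0.0000
After 1 (propagate distance d=23): x=4.0000 theta=0.0000
After 2 (thin lens f=-47): x=4.0000 theta=4/47 (≈0.0851)
After 3 (propagate distance d=8): x=220/47 (≈4.6809) theta=4/47 (≈0.0851)
After 4 (thin lens f=15): x=220/47 (≈4.6809) theta=-32/141 (≈-0.2270)
z_focus = -x_out/theta_out = -(220/47)/(-32/141) = 20.6250
Rounded to 4 decimal places: z = 20.6250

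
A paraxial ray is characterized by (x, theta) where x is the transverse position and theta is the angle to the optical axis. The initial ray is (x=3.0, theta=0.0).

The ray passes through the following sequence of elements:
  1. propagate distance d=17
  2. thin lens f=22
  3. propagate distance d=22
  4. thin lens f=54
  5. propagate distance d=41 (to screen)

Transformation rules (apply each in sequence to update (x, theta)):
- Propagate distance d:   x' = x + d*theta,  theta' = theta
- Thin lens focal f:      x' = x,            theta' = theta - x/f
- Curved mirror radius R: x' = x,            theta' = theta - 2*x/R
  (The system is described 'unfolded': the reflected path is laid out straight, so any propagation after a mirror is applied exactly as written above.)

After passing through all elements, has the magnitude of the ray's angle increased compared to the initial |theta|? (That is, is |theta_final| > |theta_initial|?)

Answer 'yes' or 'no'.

Initial: x=3.0000 theta=0.0000
After 1 (propagate distance d=17): x=3.0000 theta=0.0000
After 2 (thin lens f=22): x=3.0000 theta=-3/22 (≈-0.1364)
After 3 (propagate distance d=22): x=0.0000 theta=-3/22 (≈-0.1364)
After 4 (thin lens f=54): x=0.0000 theta=-3/22 (≈-0.1364)
After 5 (propagate distance d=41 (to screen)): x=-123/22 (≈-5.5909) theta=-3/22 (≈-0.1364)
|theta_initial|=0.0000 |theta_final|=3/22 (≈0.1364) -> increased

Answer: yes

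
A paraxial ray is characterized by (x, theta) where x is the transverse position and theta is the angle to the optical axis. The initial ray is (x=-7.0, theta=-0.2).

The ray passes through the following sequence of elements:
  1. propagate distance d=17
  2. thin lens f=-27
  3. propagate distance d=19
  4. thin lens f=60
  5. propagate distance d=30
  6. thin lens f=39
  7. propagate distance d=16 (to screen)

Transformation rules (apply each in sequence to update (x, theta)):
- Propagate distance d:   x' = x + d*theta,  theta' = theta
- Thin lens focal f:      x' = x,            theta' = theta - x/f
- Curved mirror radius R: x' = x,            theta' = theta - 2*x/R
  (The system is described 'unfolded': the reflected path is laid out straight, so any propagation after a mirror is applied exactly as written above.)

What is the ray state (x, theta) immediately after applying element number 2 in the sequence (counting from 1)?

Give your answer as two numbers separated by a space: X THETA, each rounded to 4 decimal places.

Answer: -10.4000 -0.5852

Derivation:
Initial: x=-7.0000 theta=-0.2000
After 1 (propagate distance d=17): x=-10.4000 theta=-0.2000
After 2 (thin lens f=-27): x=-10.4000 theta=-79/135 (≈-0.5852)
Rounded to 4 decimal places: x = -10.4000, theta = -0.5852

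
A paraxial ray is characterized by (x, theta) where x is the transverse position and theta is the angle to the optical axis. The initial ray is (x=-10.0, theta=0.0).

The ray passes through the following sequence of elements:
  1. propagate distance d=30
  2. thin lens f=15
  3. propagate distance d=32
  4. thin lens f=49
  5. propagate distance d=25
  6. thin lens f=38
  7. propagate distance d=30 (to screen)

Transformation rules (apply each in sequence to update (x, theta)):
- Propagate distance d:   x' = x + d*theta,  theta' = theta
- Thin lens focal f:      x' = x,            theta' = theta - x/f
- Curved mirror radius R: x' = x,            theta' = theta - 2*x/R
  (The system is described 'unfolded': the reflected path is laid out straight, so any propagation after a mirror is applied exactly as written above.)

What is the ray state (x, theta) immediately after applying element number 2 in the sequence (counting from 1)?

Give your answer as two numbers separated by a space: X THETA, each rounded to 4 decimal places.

Answer: -10.0000 0.6667

Derivation:
Initial: x=-10.0000 theta=0.0000
After 1 (propagate distance d=30): x=-10.0000 theta=0.0000
After 2 (thin lens f=15): x=-10.0000 theta=2/3 (≈0.6667)
Rounded to 4 decimal places: x = -10.0000, theta = 0.6667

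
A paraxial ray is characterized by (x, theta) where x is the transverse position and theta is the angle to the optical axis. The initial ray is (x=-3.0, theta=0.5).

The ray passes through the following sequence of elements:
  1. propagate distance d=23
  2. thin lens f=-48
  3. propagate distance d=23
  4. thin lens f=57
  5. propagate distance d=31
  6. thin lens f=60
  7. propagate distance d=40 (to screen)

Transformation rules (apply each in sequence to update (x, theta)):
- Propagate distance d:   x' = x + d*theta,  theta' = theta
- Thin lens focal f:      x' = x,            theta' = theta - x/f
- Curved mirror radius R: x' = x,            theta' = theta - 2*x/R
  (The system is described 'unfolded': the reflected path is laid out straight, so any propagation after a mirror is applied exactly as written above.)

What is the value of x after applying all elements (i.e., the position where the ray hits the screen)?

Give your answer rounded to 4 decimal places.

Initial: x=-3.0000 theta=0.5000
After 1 (propagate distance d=23): x=8.5000 theta=0.5000
After 2 (thin lens f=-48): x=8.5000 theta=65/96 (≈0.6771)
After 3 (propagate distance d=23): x=2311/96 (≈24.0729) theta=65/96 (≈0.6771)
After 4 (thin lens f=57): x=2311/96 (≈24.0729) theta=697/2736 (≈0.2548)
After 5 (propagate distance d=31): x=174941/5472 (≈31.9702) theta=697/2736 (≈0.2548)
After 6 (thin lens f=60): x=174941/5472 (≈31.9702) theta=-91301/328320 (≈-0.2781)
After 7 (propagate distance d=40 (to screen)): x=342221/16416 (≈20.8468) theta=-91301/328320 (≈-0.2781)
Rounded to 4 decimal places: x = 20.8468

Answer: 20.8468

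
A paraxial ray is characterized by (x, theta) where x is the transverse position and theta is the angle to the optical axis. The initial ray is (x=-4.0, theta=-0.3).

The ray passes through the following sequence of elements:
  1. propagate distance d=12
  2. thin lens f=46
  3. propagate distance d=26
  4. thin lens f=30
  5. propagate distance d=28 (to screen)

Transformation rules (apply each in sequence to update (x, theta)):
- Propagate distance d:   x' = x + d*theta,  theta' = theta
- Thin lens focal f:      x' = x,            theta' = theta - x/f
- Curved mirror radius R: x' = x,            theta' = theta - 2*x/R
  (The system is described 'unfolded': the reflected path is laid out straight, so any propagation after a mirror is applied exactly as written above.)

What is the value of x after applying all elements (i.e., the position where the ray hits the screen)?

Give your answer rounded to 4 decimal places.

Answer: -4.5142

Derivation:
Initial: x=-4.0000 theta=-0.3000
After 1 (propagate distance d=12): x=-7.6000 theta=-0.3000
After 2 (thin lens f=46): x=-7.6000 theta=-31/230 (≈-0.1348)
After 3 (propagate distance d=26): x=-1277/115 (≈-11.1043) theta=-31/230 (≈-0.1348)
After 4 (thin lens f=30): x=-1277/115 (≈-11.1043) theta=406/1725 (≈0.2354)
After 5 (propagate distance d=28 (to screen)): x=-7787/1725 (≈-4.5142) theta=406/1725 (≈0.2354)
Rounded to 4 decimal places: x = -4.5142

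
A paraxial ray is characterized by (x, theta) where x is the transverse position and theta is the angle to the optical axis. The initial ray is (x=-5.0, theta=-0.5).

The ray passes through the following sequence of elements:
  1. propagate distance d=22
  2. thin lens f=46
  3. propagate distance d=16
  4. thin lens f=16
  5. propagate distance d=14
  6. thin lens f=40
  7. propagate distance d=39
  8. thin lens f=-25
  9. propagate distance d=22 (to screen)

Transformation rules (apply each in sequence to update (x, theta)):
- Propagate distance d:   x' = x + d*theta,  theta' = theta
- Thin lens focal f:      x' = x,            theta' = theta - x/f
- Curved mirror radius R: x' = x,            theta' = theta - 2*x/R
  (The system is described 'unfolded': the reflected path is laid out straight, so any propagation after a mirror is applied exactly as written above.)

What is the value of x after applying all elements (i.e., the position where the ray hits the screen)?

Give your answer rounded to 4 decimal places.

Answer: 97.5507

Derivation:
Initial: x=-5.0000 theta=-0.5000
After 1 (propagate distance d=22): x=-16.0000 theta=-0.5000
After 2 (thin lens f=46): x=-16.0000 theta=-7/46 (≈-0.1522)
After 3 (propagate distance d=16): x=-424/23 (≈-18.4348) theta=-7/46 (≈-0.1522)
After 4 (thin lens f=16): x=-424/23 (≈-18.4348) theta=1.0000
After 5 (propagate distance d=14): x=-102/23 (≈-4.4348) theta=1.0000
After 6 (thin lens f=40): x=-102/23 (≈-4.4348) theta=511/460 (≈1.1109)
After 7 (propagate distance d=39): x=17889/460 (≈38.8891) theta=511/460 (≈1.1109)
After 8 (thin lens f=-25): x=17889/460 (≈38.8891) theta=7666/2875 (≈2.6664)
After 9 (propagate distance d=22 (to screen)): x=1121833/11500 (≈97.5507) theta=7666/2875 (≈2.6664)
Rounded to 4 decimal places: x = 97.5507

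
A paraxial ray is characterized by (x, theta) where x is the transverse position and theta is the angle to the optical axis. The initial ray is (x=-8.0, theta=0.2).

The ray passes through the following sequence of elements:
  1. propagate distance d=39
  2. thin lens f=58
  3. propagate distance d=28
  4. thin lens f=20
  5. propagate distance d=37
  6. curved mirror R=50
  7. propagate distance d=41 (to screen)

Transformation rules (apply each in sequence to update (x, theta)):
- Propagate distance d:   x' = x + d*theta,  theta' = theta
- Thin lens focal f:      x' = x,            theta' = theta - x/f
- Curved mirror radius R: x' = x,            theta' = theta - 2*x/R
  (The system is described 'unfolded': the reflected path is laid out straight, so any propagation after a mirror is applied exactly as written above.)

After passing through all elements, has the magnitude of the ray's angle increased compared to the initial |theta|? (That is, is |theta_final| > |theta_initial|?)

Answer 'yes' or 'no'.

Answer: no

Derivation:
Initial: x=-8.0000 theta=0.2000
After 1 (propagate distance d=39): x=-0.2000 theta=0.2000
After 2 (thin lens f=58): x=-0.2000 theta=59/290 (≈0.2034)
After 3 (propagate distance d=28): x=797/145 (≈5.4966) theta=59/290 (≈0.2034)
After 4 (thin lens f=20): x=797/145 (≈5.4966) theta=-207/2900 (≈-0.0714)
After 5 (propagate distance d=37): x=8281/2900 (≈2.8555) theta=-207/2900 (≈-0.0714)
After 6 (curved mirror R=50): x=8281/2900 (≈2.8555) theta=-0.1856
After 7 (propagate distance d=41 (to screen)): x=-344671/72500 (≈-4.7541) theta=-0.1856
|theta_initial|=0.2000 |theta_final|=0.1856 -> not increased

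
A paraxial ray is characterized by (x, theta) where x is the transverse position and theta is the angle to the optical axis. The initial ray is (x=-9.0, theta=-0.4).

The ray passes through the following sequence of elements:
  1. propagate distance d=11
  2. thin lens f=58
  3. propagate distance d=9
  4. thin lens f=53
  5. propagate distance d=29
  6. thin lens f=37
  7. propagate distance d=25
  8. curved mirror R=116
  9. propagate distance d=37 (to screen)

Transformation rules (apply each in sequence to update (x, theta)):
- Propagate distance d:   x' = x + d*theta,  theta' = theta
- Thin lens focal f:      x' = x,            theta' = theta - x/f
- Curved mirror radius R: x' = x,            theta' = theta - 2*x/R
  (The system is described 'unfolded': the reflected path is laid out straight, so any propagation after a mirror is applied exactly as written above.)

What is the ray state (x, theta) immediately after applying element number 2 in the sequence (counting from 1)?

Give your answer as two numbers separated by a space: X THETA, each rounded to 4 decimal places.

Answer: -13.4000 -0.1690

Derivation:
Initial: x=-9.0000 theta=-0.4000
After 1 (propagate distance d=11): x=-13.4000 theta=-0.4000
After 2 (thin lens f=58): x=-13.4000 theta=-49/290 (≈-0.1690)
Rounded to 4 decimal places: x = -13.4000, theta = -0.1690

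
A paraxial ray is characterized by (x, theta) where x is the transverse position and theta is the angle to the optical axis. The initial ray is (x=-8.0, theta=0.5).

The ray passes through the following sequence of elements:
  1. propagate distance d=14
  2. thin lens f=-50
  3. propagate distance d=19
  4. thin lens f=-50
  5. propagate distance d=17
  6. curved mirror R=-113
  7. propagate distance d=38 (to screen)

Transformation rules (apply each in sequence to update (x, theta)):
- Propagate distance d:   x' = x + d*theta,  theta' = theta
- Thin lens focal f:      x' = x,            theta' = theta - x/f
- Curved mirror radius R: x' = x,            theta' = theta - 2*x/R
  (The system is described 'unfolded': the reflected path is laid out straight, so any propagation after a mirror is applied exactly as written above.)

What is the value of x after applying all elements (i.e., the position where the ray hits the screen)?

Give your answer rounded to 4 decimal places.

Initial: x=-8.0000 theta=0.5000
After 1 (propagate distance d=14): x=-1.0000 theta=0.5000
After 2 (thin lens f=-50): x=-1.0000 theta=0.4800
After 3 (propagate distance d=19): x=8.1200 theta=0.4800
After 4 (thin lens f=-50): x=8.1200 theta=0.6424
After 5 (propagate distance d=17): x=19.0408 theta=0.6424
After 6 (curved mirror R=-113): x=19.0408 theta=138341/141250 (≈0.9794)
After 7 (propagate distance d=38 (to screen)): x=7946471/141250 (≈56.2582) theta=138341/141250 (≈0.9794)
Rounded to 4 decimal places: x = 56.2582

Answer: 56.2582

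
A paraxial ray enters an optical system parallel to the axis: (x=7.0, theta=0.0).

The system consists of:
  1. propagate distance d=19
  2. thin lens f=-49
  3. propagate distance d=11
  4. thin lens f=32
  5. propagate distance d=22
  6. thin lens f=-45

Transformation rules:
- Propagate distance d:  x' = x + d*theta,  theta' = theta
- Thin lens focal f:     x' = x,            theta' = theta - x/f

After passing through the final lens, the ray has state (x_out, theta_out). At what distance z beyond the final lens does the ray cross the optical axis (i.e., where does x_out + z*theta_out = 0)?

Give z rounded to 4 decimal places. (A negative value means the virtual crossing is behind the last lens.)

Answer: -1333.6364

Derivation:
Initial: x=7.0000 theta=0.0000
After 1 (propagate distance d=19): x=7.0000 theta=0.0000
After 2 (thin lens f=-49): x=7.0000 theta=1/7 (≈0.1429)
After 3 (propagate distance d=11): x=60/7 (≈8.5714) theta=1/7 (≈0.1429)
After 4 (thin lens f=32): x=60/7 (≈8.5714) theta=-0.1250
After 5 (propagate distance d=22): x=163/28 (≈5.8214) theta=-0.1250
After 6 (thin lens f=-45): x=163/28 (≈5.8214) theta=11/2520 (≈0.0044)
z_focus = -x_out/theta_out = -(163/28)/(11/2520) = -14670/11 ≈ -1333.6364
Rounded to 4 decimal places: z = -1333.6364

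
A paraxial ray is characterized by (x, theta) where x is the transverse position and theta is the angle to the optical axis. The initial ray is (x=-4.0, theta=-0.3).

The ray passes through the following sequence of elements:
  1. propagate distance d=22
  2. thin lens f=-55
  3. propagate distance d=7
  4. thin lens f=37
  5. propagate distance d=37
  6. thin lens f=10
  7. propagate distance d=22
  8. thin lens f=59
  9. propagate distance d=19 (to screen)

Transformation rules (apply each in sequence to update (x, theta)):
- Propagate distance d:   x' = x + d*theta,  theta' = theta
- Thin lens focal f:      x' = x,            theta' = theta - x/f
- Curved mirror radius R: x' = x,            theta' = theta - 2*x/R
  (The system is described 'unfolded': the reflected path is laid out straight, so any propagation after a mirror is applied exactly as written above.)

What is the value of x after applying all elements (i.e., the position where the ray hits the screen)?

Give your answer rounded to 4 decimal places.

Answer: 45.6375

Derivation:
Initial: x=-4.0000 theta=-0.3000
After 1 (propagate distance d=22): x=-10.6000 theta=-0.3000
After 2 (thin lens f=-55): x=-10.6000 theta=-271/550 (≈-0.4927)
After 3 (propagate distance d=7): x=-7727/550 (≈-14.0491) theta=-271/550 (≈-0.4927)
After 4 (thin lens f=37): x=-7727/550 (≈-14.0491) theta=-46/407 (≈-0.1130)
After 5 (propagate distance d=37): x=-10027/550 (≈-18.2309) theta=-46/407 (≈-0.1130)
After 6 (thin lens f=10): x=-10027/550 (≈-18.2309) theta=347999/203500 (≈1.7101)
After 7 (propagate distance d=22): x=986497/50875 (≈19.3906) theta=347999/203500 (≈1.7101)
After 8 (thin lens f=59): x=986497/50875 (≈19.3906) theta=448269/324500 (≈1.3814)
After 9 (propagate distance d=19 (to screen)): x=49813309/1091500 (≈45.6375) theta=448269/324500 (≈1.3814)
Rounded to 4 decimal places: x = 45.6375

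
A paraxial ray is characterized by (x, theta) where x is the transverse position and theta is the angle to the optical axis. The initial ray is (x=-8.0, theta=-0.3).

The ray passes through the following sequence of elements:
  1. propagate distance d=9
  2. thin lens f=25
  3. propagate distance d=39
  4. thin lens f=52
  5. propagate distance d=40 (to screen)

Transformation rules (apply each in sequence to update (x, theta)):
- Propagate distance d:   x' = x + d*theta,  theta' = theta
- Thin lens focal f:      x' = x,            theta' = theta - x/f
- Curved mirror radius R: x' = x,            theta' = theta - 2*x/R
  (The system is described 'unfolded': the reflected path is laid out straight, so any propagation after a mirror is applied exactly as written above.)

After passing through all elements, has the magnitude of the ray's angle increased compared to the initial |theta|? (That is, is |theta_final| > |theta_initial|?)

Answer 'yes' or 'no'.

Answer: no

Derivation:
Initial: x=-8.0000 theta=-0.3000
After 1 (propagate distance d=9): x=-10.7000 theta=-0.3000
After 2 (thin lens f=25): x=-10.7000 theta=0.1280
After 3 (propagate distance d=39): x=-5.7080 theta=0.1280
After 4 (thin lens f=52): x=-5.7080 theta=3091/13000 (≈0.2378)
After 5 (propagate distance d=40 (to screen)): x=12359/3250 (≈3.8028) theta=3091/13000 (≈0.2378)
|theta_initial|=0.3000 |theta_final|=3091/13000 (≈0.2378) -> not increased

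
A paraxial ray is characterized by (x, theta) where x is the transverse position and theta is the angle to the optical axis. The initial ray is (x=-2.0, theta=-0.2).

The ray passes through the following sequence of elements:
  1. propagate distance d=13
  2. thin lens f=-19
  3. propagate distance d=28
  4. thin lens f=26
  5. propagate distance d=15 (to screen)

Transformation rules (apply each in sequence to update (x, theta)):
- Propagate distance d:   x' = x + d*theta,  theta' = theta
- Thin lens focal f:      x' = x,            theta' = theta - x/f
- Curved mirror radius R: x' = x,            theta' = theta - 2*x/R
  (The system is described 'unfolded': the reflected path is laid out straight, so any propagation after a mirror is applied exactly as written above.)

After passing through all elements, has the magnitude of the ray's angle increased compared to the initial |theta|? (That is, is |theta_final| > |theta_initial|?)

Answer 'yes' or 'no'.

Answer: yes

Derivation:
Initial: x=-2.0000 theta=-0.2000
After 1 (propagate distance d=13): x=-4.6000 theta=-0.2000
After 2 (thin lens f=-19): x=-4.6000 theta=-42/95 (≈-0.4421)
After 3 (propagate distance d=28): x=-1613/95 (≈-16.9789) theta=-42/95 (≈-0.4421)
After 4 (thin lens f=26): x=-1613/95 (≈-16.9789) theta=521/2470 (≈0.2109)
After 5 (propagate distance d=15 (to screen)): x=-34123/2470 (≈-13.8150) theta=521/2470 (≈0.2109)
|theta_initial|=0.2000 |theta_final|=521/2470 (≈0.2109) -> increased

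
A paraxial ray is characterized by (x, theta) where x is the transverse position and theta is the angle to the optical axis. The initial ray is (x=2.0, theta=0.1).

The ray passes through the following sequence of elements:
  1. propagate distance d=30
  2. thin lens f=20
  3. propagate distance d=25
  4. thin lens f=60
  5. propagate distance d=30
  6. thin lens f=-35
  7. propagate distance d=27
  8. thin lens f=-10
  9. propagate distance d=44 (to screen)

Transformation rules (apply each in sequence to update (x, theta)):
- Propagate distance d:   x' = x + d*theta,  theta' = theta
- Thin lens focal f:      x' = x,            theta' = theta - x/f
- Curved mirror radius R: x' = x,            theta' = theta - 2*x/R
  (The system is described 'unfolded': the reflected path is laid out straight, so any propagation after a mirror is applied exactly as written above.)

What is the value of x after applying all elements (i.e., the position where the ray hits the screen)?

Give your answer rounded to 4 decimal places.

Initial: x=2.0000 theta=0.1000
After 1 (propagate distance d=30): x=5.0000 theta=0.1000
After 2 (thin lens f=20): x=5.0000 theta=-0.1500
After 3 (propagate distance d=25): x=1.2500 theta=-0.1500
After 4 (thin lens f=60): x=1.2500 theta=-41/240 (≈-0.1708)
After 5 (propagate distance d=30): x=-3.8750 theta=-41/240 (≈-0.1708)
After 6 (thin lens f=-35): x=-3.8750 theta=-473/1680 (≈-0.2815)
After 7 (propagate distance d=27): x=-6427/560 (≈-11.4768) theta=-473/1680 (≈-0.2815)
After 8 (thin lens f=-10): x=-6427/560 (≈-11.4768) theta=-24011/16800 (≈-1.4292)
After 9 (propagate distance d=44 (to screen)): x=-624647/8400 (≈-74.3627) theta=-24011/16800 (≈-1.4292)
Rounded to 4 decimal places: x = -74.3627

Answer: -74.3627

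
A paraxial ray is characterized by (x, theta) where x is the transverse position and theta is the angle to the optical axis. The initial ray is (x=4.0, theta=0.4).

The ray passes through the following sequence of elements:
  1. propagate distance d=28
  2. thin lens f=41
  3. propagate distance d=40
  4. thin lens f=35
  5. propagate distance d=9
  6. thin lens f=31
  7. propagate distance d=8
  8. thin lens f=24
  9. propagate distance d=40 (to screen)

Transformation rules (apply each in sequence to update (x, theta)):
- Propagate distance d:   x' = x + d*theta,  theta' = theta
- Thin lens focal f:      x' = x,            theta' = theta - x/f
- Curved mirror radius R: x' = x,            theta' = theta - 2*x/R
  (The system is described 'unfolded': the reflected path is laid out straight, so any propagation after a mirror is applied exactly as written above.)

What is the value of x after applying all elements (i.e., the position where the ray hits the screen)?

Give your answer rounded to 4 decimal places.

Answer: -37.3773

Derivation:
Initial: x=4.0000 theta=0.4000
After 1 (propagate distance d=28): x=15.2000 theta=0.4000
After 2 (thin lens f=41): x=15.2000 theta=6/205 (≈0.0293)
After 3 (propagate distance d=40): x=3356/205 (≈16.3707) theta=6/205 (≈0.0293)
After 4 (thin lens f=35): x=3356/205 (≈16.3707) theta=-3146/7175 (≈-0.4385)
After 5 (propagate distance d=9): x=89146/7175 (≈12.4245) theta=-3146/7175 (≈-0.4385)
After 6 (thin lens f=31): x=89146/7175 (≈12.4245) theta=-186672/222425 (≈-0.8393)
After 7 (propagate distance d=8): x=7258/1271 (≈5.7105) theta=-186672/222425 (≈-0.8393)
After 8 (thin lens f=24): x=7258/1271 (≈5.7105) theta=-2875139/2669100 (≈-1.0772)
After 9 (propagate distance d=40 (to screen)): x=-4988188/133455 (≈-37.3773) theta=-2875139/2669100 (≈-1.0772)
Rounded to 4 decimal places: x = -37.3773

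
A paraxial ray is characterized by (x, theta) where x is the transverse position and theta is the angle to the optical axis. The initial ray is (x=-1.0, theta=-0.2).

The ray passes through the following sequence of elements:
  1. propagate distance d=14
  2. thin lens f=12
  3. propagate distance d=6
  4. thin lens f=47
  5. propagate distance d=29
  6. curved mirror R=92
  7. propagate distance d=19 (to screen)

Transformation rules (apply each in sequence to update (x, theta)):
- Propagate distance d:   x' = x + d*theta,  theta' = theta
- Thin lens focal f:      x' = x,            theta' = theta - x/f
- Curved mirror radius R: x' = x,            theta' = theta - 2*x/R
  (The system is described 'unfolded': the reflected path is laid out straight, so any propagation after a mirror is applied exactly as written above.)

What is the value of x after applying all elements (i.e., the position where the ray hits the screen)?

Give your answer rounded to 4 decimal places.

Initial: x=-1.0000 theta=-0.2000
After 1 (propagate distance d=14): x=-3.8000 theta=-0.2000
After 2 (thin lens f=12): x=-3.8000 theta=7/60 (≈0.1167)
After 3 (propagate distance d=6): x=-3.1000 theta=7/60 (≈0.1167)
After 4 (thin lens f=47): x=-3.1000 theta=103/564 (≈0.1826)
After 5 (propagate distance d=29): x=6193/2820 (≈2.1961) theta=103/564 (≈0.1826)
After 6 (curved mirror R=92): x=6193/2820 (≈2.1961) theta=17497/129720 (≈0.1349)
After 7 (propagate distance d=19 (to screen)): x=617321/129720 (≈4.7589) theta=17497/129720 (≈0.1349)
Rounded to 4 decimal places: x = 4.7589

Answer: 4.7589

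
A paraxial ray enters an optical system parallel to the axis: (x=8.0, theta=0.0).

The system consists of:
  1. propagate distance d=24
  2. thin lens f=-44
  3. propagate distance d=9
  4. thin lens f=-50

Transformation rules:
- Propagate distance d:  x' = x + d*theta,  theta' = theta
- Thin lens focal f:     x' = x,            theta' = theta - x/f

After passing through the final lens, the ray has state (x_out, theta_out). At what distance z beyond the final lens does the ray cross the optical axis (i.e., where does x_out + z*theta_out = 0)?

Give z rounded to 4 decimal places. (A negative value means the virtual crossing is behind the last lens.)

Initial: x=8.0000 theta=0.0000
After 1 (propagate distance d=24): x=8.0000 theta=0.0000
After 2 (thin lens f=-44): x=8.0000 theta=2/11 (≈0.1818)
After 3 (propagate distance d=9): x=106/11 (≈9.6364) theta=2/11 (≈0.1818)
After 4 (thin lens f=-50): x=106/11 (≈9.6364) theta=103/275 (≈0.3745)
z_focus = -x_out/theta_out = -(106/11)/(103/275) = -2650/103 ≈ -25.7282
Rounded to 4 decimal places: z = -25.7282

Answer: -25.7282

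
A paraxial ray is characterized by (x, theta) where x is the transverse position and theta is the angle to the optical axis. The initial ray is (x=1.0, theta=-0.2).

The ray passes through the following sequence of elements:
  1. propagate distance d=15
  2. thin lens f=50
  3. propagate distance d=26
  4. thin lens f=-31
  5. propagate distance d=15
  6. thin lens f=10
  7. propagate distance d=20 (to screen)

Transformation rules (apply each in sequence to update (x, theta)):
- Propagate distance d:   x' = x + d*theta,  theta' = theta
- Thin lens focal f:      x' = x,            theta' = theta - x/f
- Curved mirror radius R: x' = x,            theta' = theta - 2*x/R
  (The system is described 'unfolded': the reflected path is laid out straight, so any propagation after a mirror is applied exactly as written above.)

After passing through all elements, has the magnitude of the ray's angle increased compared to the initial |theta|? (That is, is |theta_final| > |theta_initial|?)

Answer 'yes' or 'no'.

Answer: yes

Derivation:
Initial: x=1.0000 theta=-0.2000
After 1 (propagate distance d=15): x=-2.0000 theta=-0.2000
After 2 (thin lens f=50): x=-2.0000 theta=-0.1600
After 3 (propagate distance d=26): x=-6.1600 theta=-0.1600
After 4 (thin lens f=-31): x=-6.1600 theta=-278/775 (≈-0.3587)
After 5 (propagate distance d=15): x=-8944/775 (≈-11.5406) theta=-278/775 (≈-0.3587)
After 6 (thin lens f=10): x=-8944/775 (≈-11.5406) theta=3082/3875 (≈0.7954)
After 7 (propagate distance d=20 (to screen)): x=3384/775 (≈4.3665) theta=3082/3875 (≈0.7954)
|theta_initial|=0.2000 |theta_final|=3082/3875 (≈0.7954) -> increased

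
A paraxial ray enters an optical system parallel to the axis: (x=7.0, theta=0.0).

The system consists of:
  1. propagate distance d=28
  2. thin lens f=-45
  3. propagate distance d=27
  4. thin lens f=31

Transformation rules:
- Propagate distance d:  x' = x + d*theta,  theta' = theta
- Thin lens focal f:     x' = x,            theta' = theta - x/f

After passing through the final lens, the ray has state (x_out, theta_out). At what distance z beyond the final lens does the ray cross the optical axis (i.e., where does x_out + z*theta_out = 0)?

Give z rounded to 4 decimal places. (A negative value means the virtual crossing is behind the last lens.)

Initial: x=7.0000 theta=0.0000
After 1 (propagate distance d=28): x=7.0000 theta=0.0000
After 2 (thin lens f=-45): x=7.0000 theta=7/45 (≈0.1556)
After 3 (propagate distance d=27): x=11.2000 theta=7/45 (≈0.1556)
After 4 (thin lens f=31): x=11.2000 theta=-287/1395 (≈-0.2057)
z_focus = -x_out/theta_out = -(11.2000)/(-287/1395) = 2232/41 ≈ 54.4390
Rounded to 4 decimal places: z = 54.4390

Answer: 54.4390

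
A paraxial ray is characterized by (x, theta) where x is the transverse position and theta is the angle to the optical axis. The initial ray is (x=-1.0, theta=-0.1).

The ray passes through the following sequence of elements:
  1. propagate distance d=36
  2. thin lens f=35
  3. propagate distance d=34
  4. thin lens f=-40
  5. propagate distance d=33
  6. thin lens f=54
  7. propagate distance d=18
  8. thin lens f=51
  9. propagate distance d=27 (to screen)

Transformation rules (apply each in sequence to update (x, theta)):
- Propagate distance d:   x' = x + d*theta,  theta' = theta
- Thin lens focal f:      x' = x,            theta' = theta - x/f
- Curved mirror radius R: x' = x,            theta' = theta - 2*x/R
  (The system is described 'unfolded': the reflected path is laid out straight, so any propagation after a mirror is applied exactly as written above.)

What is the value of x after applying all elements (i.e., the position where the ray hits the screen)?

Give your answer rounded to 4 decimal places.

Initial: x=-1.0000 theta=-0.1000
After 1 (propagate distance d=36): x=-4.6000 theta=-0.1000
After 2 (thin lens f=35): x=-4.6000 theta=11/350 (≈0.0314)
After 3 (propagate distance d=34): x=-618/175 (≈-3.5314) theta=11/350 (≈0.0314)
After 4 (thin lens f=-40): x=-618/175 (≈-3.5314) theta=-199/3500 (≈-0.0569)
After 5 (propagate distance d=33): x=-18927/3500 (≈-5.4077) theta=-199/3500 (≈-0.0569)
After 6 (thin lens f=54): x=-18927/3500 (≈-5.4077) theta=303/7000 (≈0.0433)
After 7 (propagate distance d=18): x=-162/35 (≈-4.6286) theta=303/7000 (≈0.0433)
After 8 (thin lens f=51): x=-162/35 (≈-4.6286) theta=15951/119000 (≈0.1340)
After 9 (propagate distance d=27 (to screen)): x=-120123/119000 (≈-1.0094) theta=15951/119000 (≈0.1340)
Rounded to 4 decimal places: x = -1.0094

Answer: -1.0094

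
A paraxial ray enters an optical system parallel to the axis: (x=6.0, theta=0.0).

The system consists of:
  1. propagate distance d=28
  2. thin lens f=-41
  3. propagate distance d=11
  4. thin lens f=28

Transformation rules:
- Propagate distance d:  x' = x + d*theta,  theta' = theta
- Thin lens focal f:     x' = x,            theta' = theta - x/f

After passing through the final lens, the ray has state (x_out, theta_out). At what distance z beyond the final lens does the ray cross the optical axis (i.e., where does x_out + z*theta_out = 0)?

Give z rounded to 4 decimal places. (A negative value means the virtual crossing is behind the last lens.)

Initial: x=6.0000 theta=0.0000
After 1 (propagate distance d=28): x=6.0000 theta=0.0000
After 2 (thin lens f=-41): x=6.0000 theta=6/41 (≈0.1463)
After 3 (propagate distance d=11): x=312/41 (≈7.6098) theta=6/41 (≈0.1463)
After 4 (thin lens f=28): x=312/41 (≈7.6098) theta=-36/287 (≈-0.1254)
z_focus = -x_out/theta_out = -(312/41)/(-36/287) = 182/3 ≈ 60.6667
Rounded to 4 decimal places: z = 60.6667

Answer: 60.6667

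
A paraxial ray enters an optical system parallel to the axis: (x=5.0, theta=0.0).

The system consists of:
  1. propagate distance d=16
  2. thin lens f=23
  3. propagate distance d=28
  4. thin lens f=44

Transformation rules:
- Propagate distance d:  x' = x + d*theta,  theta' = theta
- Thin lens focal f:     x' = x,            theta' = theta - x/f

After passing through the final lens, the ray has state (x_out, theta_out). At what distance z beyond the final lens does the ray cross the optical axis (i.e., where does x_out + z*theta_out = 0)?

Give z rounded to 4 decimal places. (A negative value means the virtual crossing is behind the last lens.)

Initial: x=5.0000 theta=0.0000
After 1 (propagate distance d=16): x=5.0000 theta=0.0000
After 2 (thin lens f=23): x=5.0000 theta=-5/23 (≈-0.2174)
After 3 (propagate distance d=28): x=-25/23 (≈-1.0870) theta=-5/23 (≈-0.2174)
After 4 (thin lens f=44): x=-25/23 (≈-1.0870) theta=-195/1012 (≈-0.1927)
z_focus = -x_out/theta_out = -(-25/23)/(-195/1012) = -220/39 ≈ -5.6410
Rounded to 4 decimal places: z = -5.6410

Answer: -5.6410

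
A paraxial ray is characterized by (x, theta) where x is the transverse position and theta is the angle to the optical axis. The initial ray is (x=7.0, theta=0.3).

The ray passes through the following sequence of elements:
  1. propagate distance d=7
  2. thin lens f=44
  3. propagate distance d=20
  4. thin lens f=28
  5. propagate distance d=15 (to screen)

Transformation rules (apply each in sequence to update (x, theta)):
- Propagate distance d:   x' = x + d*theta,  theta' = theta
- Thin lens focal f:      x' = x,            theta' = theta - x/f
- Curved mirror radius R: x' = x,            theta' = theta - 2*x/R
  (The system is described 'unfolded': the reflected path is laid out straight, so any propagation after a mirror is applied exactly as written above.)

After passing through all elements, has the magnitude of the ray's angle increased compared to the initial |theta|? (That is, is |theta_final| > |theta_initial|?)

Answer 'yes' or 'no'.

Answer: no

Derivation:
Initial: x=7.0000 theta=0.3000
After 1 (propagate distance d=7): x=9.1000 theta=0.3000
After 2 (thin lens f=44): x=9.1000 theta=41/440 (≈0.0932)
After 3 (propagate distance d=20): x=603/55 (≈10.9636) theta=41/440 (≈0.0932)
After 4 (thin lens f=28): x=603/55 (≈10.9636) theta=-919/3080 (≈-0.2984)
After 5 (propagate distance d=15 (to screen)): x=19983/3080 (≈6.4880) theta=-919/3080 (≈-0.2984)
|theta_initial|=0.3000 |theta_final|=919/3080 (≈0.2984) -> not increased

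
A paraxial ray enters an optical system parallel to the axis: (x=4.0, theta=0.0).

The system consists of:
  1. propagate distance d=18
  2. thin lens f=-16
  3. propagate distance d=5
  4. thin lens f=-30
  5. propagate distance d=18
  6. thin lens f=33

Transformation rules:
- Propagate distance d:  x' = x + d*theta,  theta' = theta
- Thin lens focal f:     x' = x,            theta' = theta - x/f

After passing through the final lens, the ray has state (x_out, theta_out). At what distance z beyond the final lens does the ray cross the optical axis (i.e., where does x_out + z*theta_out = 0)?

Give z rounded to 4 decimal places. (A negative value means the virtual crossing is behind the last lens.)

Answer: -378.4000

Derivation:
Initial: x=4.0000 theta=0.0000
After 1 (propagate distance d=18): x=4.0000 theta=0.0000
After 2 (thin lens f=-16): x=4.0000 theta=0.2500
After 3 (propagate distance d=5): x=5.2500 theta=0.2500
After 4 (thin lens f=-30): x=5.2500 theta=0.4250
After 5 (propagate distance d=18): x=12.9000 theta=0.4250
After 6 (thin lens f=33): x=12.9000 theta=3/88 (≈0.0341)
z_focus = -x_out/theta_out = -(12.9000)/(3/88) = -378.4000
Rounded to 4 decimal places: z = -378.4000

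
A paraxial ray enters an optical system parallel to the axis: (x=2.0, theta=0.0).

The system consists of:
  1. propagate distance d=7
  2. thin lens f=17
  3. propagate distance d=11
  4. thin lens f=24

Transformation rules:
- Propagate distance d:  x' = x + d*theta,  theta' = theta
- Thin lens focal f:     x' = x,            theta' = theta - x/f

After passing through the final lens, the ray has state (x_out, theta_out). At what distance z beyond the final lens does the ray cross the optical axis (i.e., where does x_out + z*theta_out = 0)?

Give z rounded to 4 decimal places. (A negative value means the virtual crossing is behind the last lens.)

Answer: 4.8000

Derivation:
Initial: x=2.0000 theta=0.0000
After 1 (propagate distance d=7): x=2.0000 theta=0.0000
After 2 (thin lens f=17): x=2.0000 theta=-2/17 (≈-0.1176)
After 3 (propagate distance d=11): x=12/17 (≈0.7059) theta=-2/17 (≈-0.1176)
After 4 (thin lens f=24): x=12/17 (≈0.7059) theta=-5/34 (≈-0.1471)
z_focus = -x_out/theta_out = -(12/17)/(-5/34) = 4.8000
Rounded to 4 decimal places: z = 4.8000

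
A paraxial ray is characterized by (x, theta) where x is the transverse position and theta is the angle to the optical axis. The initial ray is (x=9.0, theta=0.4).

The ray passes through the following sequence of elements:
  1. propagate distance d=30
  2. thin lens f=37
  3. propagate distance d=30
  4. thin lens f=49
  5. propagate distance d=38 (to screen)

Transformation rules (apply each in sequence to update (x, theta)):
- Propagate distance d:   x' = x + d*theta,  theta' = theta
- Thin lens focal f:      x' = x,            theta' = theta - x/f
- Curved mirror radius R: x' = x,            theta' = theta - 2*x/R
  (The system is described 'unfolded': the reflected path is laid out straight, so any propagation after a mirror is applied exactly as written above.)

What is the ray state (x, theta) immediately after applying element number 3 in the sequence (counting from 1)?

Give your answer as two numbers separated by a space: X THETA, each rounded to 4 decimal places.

Answer: 15.9730 -0.1676

Derivation:
Initial: x=9.0000 theta=0.4000
After 1 (propagate distance d=30): x=21.0000 theta=0.4000
After 2 (thin lens f=37): x=21.0000 theta=-31/185 (≈-0.1676)
After 3 (propagate distance d=30): x=591/37 (≈15.9730) theta=-31/185 (≈-0.1676)
Rounded to 4 decimal places: x = 15.9730, theta = -0.1676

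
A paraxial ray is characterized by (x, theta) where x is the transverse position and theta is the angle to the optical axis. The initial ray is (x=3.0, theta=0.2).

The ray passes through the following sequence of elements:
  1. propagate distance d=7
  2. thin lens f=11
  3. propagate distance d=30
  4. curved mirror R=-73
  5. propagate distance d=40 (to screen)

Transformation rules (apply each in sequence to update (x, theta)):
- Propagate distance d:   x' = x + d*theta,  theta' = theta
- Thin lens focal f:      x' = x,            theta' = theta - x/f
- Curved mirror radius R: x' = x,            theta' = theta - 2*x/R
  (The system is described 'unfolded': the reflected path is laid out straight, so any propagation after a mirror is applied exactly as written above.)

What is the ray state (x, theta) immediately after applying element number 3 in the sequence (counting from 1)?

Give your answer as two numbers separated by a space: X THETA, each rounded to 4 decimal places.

Initial: x=3.0000 theta=0.2000
After 1 (propagate distance d=7): x=4.4000 theta=0.2000
After 2 (thin lens f=11): x=4.4000 theta=-0.2000
After 3 (propagate distance d=30): x=-1.6000 theta=-0.2000
Rounded to 4 decimal places: x = -1.6000, theta = -0.2000

Answer: -1.6000 -0.2000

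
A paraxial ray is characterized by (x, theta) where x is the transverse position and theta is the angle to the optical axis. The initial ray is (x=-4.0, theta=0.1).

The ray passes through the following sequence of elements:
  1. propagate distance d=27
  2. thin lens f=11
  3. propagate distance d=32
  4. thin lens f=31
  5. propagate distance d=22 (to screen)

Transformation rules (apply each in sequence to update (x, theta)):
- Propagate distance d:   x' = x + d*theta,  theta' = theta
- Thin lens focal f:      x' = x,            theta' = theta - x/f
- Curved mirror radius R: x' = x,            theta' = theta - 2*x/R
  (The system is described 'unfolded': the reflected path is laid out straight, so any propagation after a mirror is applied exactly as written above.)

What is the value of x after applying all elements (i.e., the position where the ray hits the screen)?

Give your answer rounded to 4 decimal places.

Answer: 6.4496

Derivation:
Initial: x=-4.0000 theta=0.1000
After 1 (propagate distance d=27): x=-1.3000 theta=0.1000
After 2 (thin lens f=11): x=-1.3000 theta=12/55 (≈0.2182)
After 3 (propagate distance d=32): x=125/22 (≈5.6818) theta=12/55 (≈0.2182)
After 4 (thin lens f=31): x=125/22 (≈5.6818) theta=119/3410 (≈0.0349)
After 5 (propagate distance d=22 (to screen)): x=21993/3410 (≈6.4496) theta=119/3410 (≈0.0349)
Rounded to 4 decimal places: x = 6.4496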